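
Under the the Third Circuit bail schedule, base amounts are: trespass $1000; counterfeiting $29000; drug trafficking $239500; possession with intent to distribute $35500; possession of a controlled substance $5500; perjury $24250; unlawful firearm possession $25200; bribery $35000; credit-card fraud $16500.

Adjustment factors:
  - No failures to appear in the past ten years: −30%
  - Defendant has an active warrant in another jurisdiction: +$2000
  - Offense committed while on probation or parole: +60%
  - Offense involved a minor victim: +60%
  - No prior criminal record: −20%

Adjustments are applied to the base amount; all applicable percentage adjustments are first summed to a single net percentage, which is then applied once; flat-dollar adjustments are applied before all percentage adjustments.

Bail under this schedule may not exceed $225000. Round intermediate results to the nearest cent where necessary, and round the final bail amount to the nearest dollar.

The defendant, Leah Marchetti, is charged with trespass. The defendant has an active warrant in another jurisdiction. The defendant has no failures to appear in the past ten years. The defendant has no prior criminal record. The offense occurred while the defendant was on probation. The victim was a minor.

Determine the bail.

Base amounts from the schedule: trespass $1000.
Single charge. Combined base = $1000.
Defendant has an active warrant in another jurisdiction (+$2000 flat): $1000 + $2000 = $3000.
Net percentage adjustment: −30% +60% +60% −20% = +70%. $3000 × 1.7 = $5100.
$5100 is within the $225000 maximum.

$5100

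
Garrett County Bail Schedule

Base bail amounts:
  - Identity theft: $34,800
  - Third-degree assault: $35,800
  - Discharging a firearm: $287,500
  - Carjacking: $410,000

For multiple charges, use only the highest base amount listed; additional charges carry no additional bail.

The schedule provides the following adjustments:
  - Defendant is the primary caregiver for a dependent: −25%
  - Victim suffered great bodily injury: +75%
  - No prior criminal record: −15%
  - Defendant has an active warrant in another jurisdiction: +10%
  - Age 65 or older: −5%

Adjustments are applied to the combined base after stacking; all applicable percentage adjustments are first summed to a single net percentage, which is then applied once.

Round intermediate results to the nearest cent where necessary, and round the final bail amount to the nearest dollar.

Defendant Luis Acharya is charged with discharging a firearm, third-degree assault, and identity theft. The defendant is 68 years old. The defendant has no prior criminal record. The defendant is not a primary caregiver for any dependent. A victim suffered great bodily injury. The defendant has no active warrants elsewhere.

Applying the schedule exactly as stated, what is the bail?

$445,625

Base amounts from the schedule: discharging a firearm $287,500; third-degree assault $35,800; identity theft $34,800.
Stacking rule: use the highest base only. Highest is discharging a firearm at $287,500. Combined base = $287,500.
Net percentage adjustment: +75% −15% −5% = +55%. $287,500 × 1.55 = $445,625.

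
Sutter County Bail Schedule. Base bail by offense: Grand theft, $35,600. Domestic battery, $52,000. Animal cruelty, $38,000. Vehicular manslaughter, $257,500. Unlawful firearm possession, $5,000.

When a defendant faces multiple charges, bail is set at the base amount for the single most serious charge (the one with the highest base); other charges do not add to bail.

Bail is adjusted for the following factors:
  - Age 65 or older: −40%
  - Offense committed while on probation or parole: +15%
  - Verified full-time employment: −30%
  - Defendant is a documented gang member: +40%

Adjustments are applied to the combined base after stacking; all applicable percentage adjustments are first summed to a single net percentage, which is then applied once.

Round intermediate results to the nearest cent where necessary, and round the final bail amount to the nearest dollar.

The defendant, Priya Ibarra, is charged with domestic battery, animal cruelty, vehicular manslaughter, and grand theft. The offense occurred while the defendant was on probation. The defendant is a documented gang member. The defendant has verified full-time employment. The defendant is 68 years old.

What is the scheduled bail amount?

Base amounts from the schedule: domestic battery $52,000; animal cruelty $38,000; vehicular manslaughter $257,500; grand theft $35,600.
Stacking rule: use the highest base only. Highest is vehicular manslaughter at $257,500. Combined base = $257,500.
Net percentage adjustment: −40% +15% −30% +40% = −15%. $257,500 × 0.85 = $218,875.

$218,875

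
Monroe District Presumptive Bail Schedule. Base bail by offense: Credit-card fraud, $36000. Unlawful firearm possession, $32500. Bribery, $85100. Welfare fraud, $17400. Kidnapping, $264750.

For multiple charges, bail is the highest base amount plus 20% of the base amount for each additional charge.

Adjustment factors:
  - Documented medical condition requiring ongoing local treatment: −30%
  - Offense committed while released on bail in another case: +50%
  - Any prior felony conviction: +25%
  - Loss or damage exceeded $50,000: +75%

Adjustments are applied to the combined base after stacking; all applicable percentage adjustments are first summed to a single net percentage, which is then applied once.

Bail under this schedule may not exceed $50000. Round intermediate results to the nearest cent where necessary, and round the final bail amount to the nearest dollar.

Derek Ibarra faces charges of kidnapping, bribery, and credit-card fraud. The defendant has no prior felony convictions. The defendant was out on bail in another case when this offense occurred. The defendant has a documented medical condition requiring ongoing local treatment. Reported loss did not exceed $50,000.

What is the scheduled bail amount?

Base amounts from the schedule: kidnapping $264750; bribery $85100; credit-card fraud $36000.
Stacking rule: highest base plus 20% of each additional charge. Highest is kidnapping at $264750. Additional: $85100 × 20% = $17020; $36000 × 20% = $7200. Combined base = $264750 + $24220 = $288970.
Net percentage adjustment: −30% +50% = +20%. $288970 × 1.2 = $346764.
Result $346764 exceeds the maximum of $50000; bail is capped at $50000.

$50000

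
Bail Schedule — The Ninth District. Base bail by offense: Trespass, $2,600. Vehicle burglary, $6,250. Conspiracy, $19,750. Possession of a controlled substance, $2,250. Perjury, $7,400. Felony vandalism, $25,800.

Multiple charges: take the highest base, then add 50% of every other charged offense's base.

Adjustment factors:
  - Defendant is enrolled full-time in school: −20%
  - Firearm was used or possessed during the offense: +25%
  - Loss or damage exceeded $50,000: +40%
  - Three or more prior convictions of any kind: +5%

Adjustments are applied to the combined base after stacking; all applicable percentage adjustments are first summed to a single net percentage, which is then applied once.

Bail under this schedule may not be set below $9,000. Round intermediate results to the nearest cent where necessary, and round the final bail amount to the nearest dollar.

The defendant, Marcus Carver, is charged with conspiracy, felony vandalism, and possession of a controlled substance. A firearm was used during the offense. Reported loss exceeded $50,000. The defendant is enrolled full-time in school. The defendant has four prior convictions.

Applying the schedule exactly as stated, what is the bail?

Base amounts from the schedule: conspiracy $19,750; felony vandalism $25,800; possession of a controlled substance $2,250.
Stacking rule: highest base plus 50% of each additional charge. Highest is felony vandalism at $25,800. Additional: $19,750 × 50% = $9,875; $2,250 × 50% = $1,125. Combined base = $25,800 + $11,000 = $36,800.
Net percentage adjustment: −20% +25% +40% +5% = +50%. $36,800 × 1.5 = $55,200.
$55,200 is at or above the $9,000 minimum.

$55,200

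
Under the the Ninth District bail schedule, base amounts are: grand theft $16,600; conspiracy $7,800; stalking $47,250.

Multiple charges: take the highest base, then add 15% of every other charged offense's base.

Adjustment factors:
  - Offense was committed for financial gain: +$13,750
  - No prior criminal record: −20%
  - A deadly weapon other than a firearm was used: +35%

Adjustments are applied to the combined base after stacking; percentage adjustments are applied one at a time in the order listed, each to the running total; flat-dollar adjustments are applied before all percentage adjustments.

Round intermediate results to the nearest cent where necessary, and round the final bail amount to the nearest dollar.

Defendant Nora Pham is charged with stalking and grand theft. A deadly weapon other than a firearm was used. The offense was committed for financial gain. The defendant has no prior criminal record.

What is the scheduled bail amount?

Base amounts from the schedule: stalking $47,250; grand theft $16,600.
Stacking rule: highest base plus 15% of each additional charge. Highest is stalking at $47,250. Additional: $16,600 × 15% = $2,490. Combined base = $47,250 + $2,490 = $49,740.
Offense was committed for financial gain (+$13,750 flat): $49,740 + $13,750 = $63,490.
No prior criminal record (−20%): $63,490 × 0.8 = $50,792.
A deadly weapon other than a firearm was used (+35%): $50,792 × 1.35 = $68,569.20.
Rounded to the nearest dollar: $68,569.

$68,569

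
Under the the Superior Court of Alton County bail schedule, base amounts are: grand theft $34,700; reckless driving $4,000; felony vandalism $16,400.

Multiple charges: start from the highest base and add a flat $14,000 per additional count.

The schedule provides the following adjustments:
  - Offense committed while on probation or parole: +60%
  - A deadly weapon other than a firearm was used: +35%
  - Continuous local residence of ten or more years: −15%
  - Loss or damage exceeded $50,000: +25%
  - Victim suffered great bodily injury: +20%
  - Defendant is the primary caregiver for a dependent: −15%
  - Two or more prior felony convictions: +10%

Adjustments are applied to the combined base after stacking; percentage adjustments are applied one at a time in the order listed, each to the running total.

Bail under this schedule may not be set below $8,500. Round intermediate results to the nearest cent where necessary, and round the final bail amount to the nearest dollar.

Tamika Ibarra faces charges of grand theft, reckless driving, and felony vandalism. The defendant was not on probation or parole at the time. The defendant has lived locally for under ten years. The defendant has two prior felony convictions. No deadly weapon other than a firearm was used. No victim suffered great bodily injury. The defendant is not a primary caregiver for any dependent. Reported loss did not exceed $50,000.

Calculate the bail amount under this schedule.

Base amounts from the schedule: grand theft $34,700; reckless driving $4,000; felony vandalism $16,400.
Stacking rule: highest base plus $14,000 per additional charge. Highest is grand theft at $34,700; 2 additional charges → +$28,000. Combined base = $62,700.
Two or more prior felony convictions (+10%): $62,700 × 1.1 = $68,970.
$68,970 is at or above the $8,500 minimum.

$68,970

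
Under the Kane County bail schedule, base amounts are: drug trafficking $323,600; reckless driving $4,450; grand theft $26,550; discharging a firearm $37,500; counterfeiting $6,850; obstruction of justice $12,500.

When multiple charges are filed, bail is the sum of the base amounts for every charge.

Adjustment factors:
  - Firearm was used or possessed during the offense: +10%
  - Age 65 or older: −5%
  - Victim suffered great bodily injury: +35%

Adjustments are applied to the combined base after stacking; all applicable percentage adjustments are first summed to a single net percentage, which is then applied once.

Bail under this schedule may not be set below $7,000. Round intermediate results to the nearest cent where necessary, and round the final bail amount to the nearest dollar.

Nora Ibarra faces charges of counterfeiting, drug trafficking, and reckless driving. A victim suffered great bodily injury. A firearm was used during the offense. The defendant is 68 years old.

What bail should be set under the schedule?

Base amounts from the schedule: counterfeiting $6,850; drug trafficking $323,600; reckless driving $4,450.
Stacking rule: sum of all bases. $6,850 + $323,600 + $4,450 = $334,900.
Net percentage adjustment: +10% −5% +35% = +40%. $334,900 × 1.4 = $468,860.
$468,860 is at or above the $7,000 minimum.

$468,860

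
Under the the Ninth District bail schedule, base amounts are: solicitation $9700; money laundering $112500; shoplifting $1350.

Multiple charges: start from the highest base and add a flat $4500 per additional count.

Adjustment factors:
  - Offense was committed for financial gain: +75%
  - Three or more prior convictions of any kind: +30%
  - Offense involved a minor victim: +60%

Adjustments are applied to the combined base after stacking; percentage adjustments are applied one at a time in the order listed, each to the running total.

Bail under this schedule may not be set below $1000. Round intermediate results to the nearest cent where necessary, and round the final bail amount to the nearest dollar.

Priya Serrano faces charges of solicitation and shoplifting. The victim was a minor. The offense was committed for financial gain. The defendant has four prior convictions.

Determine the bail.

$51688

Base amounts from the schedule: solicitation $9700; shoplifting $1350.
Stacking rule: highest base plus $4500 per additional charge. Highest is solicitation at $9700; 1 additional charge → +$4500. Combined base = $14200.
Offense was committed for financial gain (+75%): $14200 × 1.75 = $24850.
Three or more prior convictions of any kind (+30%): $24850 × 1.3 = $32305.
Offense involved a minor victim (+60%): $32305 × 1.6 = $51688.
$51688 is at or above the $1000 minimum.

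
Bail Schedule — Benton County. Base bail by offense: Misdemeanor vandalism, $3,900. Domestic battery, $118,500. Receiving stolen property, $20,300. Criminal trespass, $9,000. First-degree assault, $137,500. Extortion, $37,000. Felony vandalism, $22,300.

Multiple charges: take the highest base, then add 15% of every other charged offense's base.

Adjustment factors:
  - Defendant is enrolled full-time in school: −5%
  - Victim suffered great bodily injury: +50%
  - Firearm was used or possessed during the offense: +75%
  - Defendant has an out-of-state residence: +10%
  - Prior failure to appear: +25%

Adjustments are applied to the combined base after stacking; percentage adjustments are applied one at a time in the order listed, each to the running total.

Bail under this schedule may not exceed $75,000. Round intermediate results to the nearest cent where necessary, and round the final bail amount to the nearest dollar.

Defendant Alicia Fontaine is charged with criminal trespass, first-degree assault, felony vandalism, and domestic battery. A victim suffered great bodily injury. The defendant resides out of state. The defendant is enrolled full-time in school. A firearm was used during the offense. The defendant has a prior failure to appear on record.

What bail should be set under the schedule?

$75,000

Base amounts from the schedule: criminal trespass $9,000; first-degree assault $137,500; felony vandalism $22,300; domestic battery $118,500.
Stacking rule: highest base plus 15% of each additional charge. Highest is first-degree assault at $137,500. Additional: $9,000 × 15% = $1,350; $22,300 × 15% = $3,345; $118,500 × 15% = $17,775. Combined base = $137,500 + $22,470 = $159,970.
Defendant is enrolled full-time in school (−5%): $159,970 × 0.95 = $151,971.50.
Victim suffered great bodily injury (+50%): $151,971.50 × 1.5 = $227,957.25.
Firearm was used or possessed during the offense (+75%): $227,957.25 × 1.75 = $398,925.19.
Defendant has an out-of-state residence (+10%): $398,925.19 × 1.1 = $438,817.71.
Prior failure to appear (+25%): $438,817.71 × 1.25 = $548,522.14.
Result $548,522.14 exceeds the maximum of $75,000; bail is capped at $75,000.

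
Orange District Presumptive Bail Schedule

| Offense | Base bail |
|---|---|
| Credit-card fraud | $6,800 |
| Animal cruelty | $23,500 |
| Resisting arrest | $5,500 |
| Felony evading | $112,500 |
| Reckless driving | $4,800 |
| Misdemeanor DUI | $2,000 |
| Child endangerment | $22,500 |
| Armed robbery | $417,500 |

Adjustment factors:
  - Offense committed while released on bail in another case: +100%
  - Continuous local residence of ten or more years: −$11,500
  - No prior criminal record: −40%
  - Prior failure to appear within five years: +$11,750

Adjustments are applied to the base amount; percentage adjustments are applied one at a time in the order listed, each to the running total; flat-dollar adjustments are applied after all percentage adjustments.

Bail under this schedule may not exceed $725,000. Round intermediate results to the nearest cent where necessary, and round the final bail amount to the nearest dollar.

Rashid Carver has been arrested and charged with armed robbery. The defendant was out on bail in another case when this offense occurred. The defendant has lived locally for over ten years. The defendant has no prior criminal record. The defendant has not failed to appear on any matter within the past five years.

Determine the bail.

Base amounts from the schedule: armed robbery $417,500.
Single charge. Combined base = $417,500.
Offense committed while released on bail in another case (+100%): $417,500 × 2 = $835,000.
No prior criminal record (−40%): $835,000 × 0.6 = $501,000.
Continuous local residence of ten or more years (−$11,500 flat): $501,000 − $11,500 = $489,500.
$489,500 is within the $725,000 maximum.

$489,500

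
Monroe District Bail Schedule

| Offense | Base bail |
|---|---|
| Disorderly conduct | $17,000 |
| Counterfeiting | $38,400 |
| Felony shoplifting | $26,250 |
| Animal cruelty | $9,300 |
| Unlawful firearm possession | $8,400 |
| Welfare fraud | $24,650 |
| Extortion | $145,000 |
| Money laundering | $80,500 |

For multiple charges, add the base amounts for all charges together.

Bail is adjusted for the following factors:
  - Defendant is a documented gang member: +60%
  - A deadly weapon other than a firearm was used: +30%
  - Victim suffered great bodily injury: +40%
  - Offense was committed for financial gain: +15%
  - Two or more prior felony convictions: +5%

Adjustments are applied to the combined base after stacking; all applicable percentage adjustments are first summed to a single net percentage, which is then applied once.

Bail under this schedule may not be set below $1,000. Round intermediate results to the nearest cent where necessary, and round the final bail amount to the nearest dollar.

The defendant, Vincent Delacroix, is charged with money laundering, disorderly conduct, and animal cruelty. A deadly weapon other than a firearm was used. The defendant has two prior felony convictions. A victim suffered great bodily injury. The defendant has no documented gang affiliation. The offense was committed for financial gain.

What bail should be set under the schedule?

Base amounts from the schedule: money laundering $80,500; disorderly conduct $17,000; animal cruelty $9,300.
Stacking rule: sum of all bases. $80,500 + $17,000 + $9,300 = $106,800.
Net percentage adjustment: +30% +40% +15% +5% = +90%. $106,800 × 1.9 = $202,920.
$202,920 is at or above the $1,000 minimum.

$202,920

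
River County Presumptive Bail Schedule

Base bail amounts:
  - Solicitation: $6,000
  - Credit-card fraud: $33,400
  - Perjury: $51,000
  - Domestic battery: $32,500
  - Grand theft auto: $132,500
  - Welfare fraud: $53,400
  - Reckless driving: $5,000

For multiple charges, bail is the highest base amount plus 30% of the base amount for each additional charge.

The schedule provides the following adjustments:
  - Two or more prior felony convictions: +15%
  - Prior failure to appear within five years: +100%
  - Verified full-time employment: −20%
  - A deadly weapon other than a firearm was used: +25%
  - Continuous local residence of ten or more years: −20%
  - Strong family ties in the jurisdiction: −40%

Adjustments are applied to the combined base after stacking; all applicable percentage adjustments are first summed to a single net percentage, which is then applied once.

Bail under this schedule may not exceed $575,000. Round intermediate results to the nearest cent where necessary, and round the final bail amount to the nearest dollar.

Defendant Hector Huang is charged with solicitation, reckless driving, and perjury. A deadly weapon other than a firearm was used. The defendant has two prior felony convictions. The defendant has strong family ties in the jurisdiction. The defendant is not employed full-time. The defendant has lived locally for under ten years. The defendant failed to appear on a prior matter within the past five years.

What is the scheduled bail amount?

$108,600

Base amounts from the schedule: solicitation $6,000; reckless driving $5,000; perjury $51,000.
Stacking rule: highest base plus 30% of each additional charge. Highest is perjury at $51,000. Additional: $6,000 × 30% = $1,800; $5,000 × 30% = $1,500. Combined base = $51,000 + $3,300 = $54,300.
Net percentage adjustment: +15% +100% +25% −40% = +100%. $54,300 × 2 = $108,600.
$108,600 is within the $575,000 maximum.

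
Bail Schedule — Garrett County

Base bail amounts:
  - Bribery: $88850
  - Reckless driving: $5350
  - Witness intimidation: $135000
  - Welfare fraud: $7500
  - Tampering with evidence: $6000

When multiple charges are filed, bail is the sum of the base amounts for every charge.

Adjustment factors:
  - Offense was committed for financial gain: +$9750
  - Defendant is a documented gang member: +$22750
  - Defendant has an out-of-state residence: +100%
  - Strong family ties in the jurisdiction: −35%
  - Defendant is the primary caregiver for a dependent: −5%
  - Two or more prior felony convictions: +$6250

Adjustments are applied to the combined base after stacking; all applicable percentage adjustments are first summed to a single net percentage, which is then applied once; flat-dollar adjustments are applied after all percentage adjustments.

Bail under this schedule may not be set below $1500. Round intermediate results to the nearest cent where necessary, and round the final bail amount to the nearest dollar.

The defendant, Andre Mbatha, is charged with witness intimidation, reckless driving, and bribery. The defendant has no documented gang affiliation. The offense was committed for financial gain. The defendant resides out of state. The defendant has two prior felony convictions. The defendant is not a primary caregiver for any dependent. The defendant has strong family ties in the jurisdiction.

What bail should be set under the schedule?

Base amounts from the schedule: witness intimidation $135000; reckless driving $5350; bribery $88850.
Stacking rule: sum of all bases. $135000 + $5350 + $88850 = $229200.
Net percentage adjustment: +100% −35% = +65%. $229200 × 1.65 = $378180.
Offense was committed for financial gain (+$9750 flat): $378180 + $9750 = $387930.
Two or more prior felony convictions (+$6250 flat): $387930 + $6250 = $394180.
$394180 is at or above the $1500 minimum.

$394180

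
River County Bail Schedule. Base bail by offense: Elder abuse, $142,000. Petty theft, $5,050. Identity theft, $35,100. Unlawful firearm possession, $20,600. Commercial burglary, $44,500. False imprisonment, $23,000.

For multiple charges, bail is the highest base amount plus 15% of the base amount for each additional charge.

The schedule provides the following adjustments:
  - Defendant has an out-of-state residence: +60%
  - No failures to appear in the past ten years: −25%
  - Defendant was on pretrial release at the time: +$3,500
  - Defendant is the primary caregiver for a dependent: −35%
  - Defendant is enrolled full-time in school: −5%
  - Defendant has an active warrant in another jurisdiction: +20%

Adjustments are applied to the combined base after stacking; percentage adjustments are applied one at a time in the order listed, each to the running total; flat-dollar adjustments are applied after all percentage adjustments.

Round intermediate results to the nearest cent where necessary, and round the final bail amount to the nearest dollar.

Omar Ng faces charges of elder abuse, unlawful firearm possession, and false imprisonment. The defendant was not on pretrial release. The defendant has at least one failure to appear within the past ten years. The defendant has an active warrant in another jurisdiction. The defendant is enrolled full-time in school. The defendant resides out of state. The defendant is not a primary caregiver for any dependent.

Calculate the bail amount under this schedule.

$270,937

Base amounts from the schedule: elder abuse $142,000; unlawful firearm possession $20,600; false imprisonment $23,000.
Stacking rule: highest base plus 15% of each additional charge. Highest is elder abuse at $142,000. Additional: $20,600 × 15% = $3,090; $23,000 × 15% = $3,450. Combined base = $142,000 + $6,540 = $148,540.
Defendant has an out-of-state residence (+60%): $148,540 × 1.6 = $237,664.
Defendant is enrolled full-time in school (−5%): $237,664 × 0.95 = $225,780.80.
Defendant has an active warrant in another jurisdiction (+20%): $225,780.80 × 1.2 = $270,936.96.
Rounded to the nearest dollar: $270,937.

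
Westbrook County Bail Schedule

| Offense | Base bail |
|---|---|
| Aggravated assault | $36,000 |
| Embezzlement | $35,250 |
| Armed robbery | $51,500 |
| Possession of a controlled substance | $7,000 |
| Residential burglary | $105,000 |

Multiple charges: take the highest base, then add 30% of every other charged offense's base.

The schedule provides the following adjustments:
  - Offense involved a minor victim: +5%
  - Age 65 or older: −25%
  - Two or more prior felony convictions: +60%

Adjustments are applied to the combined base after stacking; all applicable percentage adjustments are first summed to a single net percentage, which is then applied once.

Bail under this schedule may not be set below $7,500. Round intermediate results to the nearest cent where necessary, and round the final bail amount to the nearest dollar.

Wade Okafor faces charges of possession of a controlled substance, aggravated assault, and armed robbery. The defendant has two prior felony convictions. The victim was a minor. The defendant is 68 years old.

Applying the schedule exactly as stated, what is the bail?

Base amounts from the schedule: possession of a controlled substance $7,000; aggravated assault $36,000; armed robbery $51,500.
Stacking rule: highest base plus 30% of each additional charge. Highest is armed robbery at $51,500. Additional: $7,000 × 30% = $2,100; $36,000 × 30% = $10,800. Combined base = $51,500 + $12,900 = $64,400.
Net percentage adjustment: +5% −25% +60% = +40%. $64,400 × 1.4 = $90,160.
$90,160 is at or above the $7,500 minimum.

$90,160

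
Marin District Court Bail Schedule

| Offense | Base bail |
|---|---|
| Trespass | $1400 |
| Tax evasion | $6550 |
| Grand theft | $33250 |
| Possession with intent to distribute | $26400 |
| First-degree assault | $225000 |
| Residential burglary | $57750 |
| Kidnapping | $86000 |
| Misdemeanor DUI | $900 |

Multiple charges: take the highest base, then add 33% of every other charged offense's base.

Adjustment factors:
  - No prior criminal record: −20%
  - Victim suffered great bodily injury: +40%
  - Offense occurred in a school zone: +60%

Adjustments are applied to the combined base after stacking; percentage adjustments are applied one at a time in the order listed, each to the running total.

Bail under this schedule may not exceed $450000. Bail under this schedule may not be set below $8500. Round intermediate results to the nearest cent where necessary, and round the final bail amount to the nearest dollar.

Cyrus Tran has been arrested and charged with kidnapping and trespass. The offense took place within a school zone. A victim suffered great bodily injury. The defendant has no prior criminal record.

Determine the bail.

$154940

Base amounts from the schedule: kidnapping $86000; trespass $1400.
Stacking rule: highest base plus 33% of each additional charge. Highest is kidnapping at $86000. Additional: $1400 × 33% = $462. Combined base = $86000 + $462 = $86462.
No prior criminal record (−20%): $86462 × 0.8 = $69169.60.
Victim suffered great bodily injury (+40%): $69169.60 × 1.4 = $96837.44.
Offense occurred in a school zone (+60%): $96837.44 × 1.6 = $154939.90.
$154939.90 is within the $450000 maximum.
$154939.90 is at or above the $8500 minimum.
Rounded to the nearest dollar: $154940.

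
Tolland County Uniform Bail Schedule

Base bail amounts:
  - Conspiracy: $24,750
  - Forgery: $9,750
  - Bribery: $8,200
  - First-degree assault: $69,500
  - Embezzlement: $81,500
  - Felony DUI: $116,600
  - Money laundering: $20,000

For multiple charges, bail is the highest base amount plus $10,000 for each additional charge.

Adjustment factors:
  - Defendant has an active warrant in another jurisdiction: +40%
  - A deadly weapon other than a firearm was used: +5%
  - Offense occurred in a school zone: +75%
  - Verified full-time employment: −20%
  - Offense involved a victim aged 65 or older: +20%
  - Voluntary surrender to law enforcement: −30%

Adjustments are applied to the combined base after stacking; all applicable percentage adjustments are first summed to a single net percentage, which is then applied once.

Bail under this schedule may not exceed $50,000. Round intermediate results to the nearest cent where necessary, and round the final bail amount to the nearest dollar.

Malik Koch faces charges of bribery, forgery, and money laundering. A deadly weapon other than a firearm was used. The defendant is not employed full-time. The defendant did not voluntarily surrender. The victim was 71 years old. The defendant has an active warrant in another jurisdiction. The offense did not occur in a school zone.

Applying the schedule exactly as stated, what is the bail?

$50,000

Base amounts from the schedule: bribery $8,200; forgery $9,750; money laundering $20,000.
Stacking rule: highest base plus $10,000 per additional charge. Highest is money laundering at $20,000; 2 additional charges → +$20,000. Combined base = $40,000.
Net percentage adjustment: +40% +5% +20% = +65%. $40,000 × 1.65 = $66,000.
Result $66,000 exceeds the maximum of $50,000; bail is capped at $50,000.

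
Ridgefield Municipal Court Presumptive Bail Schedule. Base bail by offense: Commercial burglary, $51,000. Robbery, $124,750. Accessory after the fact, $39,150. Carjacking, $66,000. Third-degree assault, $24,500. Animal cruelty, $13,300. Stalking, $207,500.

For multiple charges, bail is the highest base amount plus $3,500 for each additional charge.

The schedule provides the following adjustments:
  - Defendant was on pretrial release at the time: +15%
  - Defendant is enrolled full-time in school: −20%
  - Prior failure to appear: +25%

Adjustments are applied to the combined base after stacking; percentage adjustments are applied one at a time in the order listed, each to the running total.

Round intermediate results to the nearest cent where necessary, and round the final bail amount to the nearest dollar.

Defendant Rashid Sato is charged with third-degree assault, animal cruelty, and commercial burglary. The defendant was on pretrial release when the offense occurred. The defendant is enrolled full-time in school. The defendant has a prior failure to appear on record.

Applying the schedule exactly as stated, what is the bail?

Base amounts from the schedule: third-degree assault $24,500; animal cruelty $13,300; commercial burglary $51,000.
Stacking rule: highest base plus $3,500 per additional charge. Highest is commercial burglary at $51,000; 2 additional charges → +$7,000. Combined base = $58,000.
Defendant was on pretrial release at the time (+15%): $58,000 × 1.15 = $66,700.
Defendant is enrolled full-time in school (−20%): $66,700 × 0.8 = $53,360.
Prior failure to appear (+25%): $53,360 × 1.25 = $66,700.

$66,700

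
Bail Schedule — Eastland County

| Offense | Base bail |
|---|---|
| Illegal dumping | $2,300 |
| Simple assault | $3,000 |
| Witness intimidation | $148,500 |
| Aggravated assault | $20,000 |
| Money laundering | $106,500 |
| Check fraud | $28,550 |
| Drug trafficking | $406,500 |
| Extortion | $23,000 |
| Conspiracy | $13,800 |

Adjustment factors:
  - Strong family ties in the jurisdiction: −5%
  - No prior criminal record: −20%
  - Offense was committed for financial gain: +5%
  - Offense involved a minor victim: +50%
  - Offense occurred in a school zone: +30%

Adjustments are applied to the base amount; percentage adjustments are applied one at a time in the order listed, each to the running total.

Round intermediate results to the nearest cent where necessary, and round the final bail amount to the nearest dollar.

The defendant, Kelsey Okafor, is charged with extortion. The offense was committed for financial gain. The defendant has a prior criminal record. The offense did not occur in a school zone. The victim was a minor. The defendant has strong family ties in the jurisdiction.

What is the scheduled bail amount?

Base amounts from the schedule: extortion $23,000.
Single charge. Combined base = $23,000.
Strong family ties in the jurisdiction (−5%): $23,000 × 0.95 = $21,850.
Offense was committed for financial gain (+5%): $21,850 × 1.05 = $22,942.50.
Offense involved a minor victim (+50%): $22,942.50 × 1.5 = $34,413.75.
Rounded to the nearest dollar: $34,414.

$34,414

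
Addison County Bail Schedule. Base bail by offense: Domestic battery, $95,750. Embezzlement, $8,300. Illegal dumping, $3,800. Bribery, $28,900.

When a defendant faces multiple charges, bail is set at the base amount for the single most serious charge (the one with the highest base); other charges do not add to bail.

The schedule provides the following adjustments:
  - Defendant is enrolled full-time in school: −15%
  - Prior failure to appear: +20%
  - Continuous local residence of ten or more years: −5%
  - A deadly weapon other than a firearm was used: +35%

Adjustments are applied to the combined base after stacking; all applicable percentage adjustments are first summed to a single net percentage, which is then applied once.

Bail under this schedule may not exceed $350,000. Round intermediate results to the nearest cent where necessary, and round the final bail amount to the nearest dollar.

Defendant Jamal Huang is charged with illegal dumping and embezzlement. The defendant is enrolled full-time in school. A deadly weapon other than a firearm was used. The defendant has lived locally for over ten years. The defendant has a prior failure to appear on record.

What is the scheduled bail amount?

Base amounts from the schedule: illegal dumping $3,800; embezzlement $8,300.
Stacking rule: use the highest base only. Highest is embezzlement at $8,300. Combined base = $8,300.
Net percentage adjustment: −15% +20% −5% +35% = +35%. $8,300 × 1.35 = $11,205.
$11,205 is within the $350,000 maximum.

$11,205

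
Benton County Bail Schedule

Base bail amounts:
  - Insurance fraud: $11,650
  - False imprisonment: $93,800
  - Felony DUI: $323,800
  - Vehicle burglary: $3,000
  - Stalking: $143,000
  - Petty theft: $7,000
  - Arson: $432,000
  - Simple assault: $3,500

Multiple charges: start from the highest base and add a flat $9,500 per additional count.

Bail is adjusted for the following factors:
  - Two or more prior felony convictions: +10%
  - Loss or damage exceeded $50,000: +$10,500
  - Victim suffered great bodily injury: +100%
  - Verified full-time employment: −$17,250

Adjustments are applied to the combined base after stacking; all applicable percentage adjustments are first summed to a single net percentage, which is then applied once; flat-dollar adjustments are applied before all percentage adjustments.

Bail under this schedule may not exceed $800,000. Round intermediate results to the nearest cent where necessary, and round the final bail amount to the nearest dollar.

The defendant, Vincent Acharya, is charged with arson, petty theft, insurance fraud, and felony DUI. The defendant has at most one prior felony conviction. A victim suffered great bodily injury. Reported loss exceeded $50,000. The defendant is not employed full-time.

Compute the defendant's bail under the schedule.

$800,000

Base amounts from the schedule: arson $432,000; petty theft $7,000; insurance fraud $11,650; felony DUI $323,800.
Stacking rule: highest base plus $9,500 per additional charge. Highest is arson at $432,000; 3 additional charges → +$28,500. Combined base = $460,500.
Loss or damage exceeded $50,000 (+$10,500 flat): $460,500 + $10,500 = $471,000.
Victim suffered great bodily injury (+100%): $471,000 × 2 = $942,000.
Result $942,000 exceeds the maximum of $800,000; bail is capped at $800,000.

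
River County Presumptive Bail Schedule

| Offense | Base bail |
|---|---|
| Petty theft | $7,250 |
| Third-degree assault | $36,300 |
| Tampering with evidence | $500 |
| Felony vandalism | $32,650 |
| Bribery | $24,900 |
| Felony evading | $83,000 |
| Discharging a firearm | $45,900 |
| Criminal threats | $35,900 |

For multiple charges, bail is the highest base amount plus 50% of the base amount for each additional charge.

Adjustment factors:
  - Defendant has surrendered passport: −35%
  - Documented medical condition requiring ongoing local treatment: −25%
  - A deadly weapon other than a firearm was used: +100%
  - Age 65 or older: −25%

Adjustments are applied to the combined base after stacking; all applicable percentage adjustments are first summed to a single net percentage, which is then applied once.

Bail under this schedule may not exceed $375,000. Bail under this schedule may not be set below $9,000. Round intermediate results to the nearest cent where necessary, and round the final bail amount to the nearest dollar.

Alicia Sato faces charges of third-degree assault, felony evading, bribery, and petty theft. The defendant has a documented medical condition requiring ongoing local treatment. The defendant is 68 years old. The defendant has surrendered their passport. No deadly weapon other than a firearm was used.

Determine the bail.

$17,584

Base amounts from the schedule: third-degree assault $36,300; felony evading $83,000; bribery $24,900; petty theft $7,250.
Stacking rule: highest base plus 50% of each additional charge. Highest is felony evading at $83,000. Additional: $36,300 × 50% = $18,150; $24,900 × 50% = $12,450; $7,250 × 50% = $3,625. Combined base = $83,000 + $34,225 = $117,225.
Net percentage adjustment: −35% −25% −25% = −85%. $117,225 × 0.15 = $17,583.75.
$17,583.75 is within the $375,000 maximum.
$17,583.75 is at or above the $9,000 minimum.
Rounded to the nearest dollar: $17,584.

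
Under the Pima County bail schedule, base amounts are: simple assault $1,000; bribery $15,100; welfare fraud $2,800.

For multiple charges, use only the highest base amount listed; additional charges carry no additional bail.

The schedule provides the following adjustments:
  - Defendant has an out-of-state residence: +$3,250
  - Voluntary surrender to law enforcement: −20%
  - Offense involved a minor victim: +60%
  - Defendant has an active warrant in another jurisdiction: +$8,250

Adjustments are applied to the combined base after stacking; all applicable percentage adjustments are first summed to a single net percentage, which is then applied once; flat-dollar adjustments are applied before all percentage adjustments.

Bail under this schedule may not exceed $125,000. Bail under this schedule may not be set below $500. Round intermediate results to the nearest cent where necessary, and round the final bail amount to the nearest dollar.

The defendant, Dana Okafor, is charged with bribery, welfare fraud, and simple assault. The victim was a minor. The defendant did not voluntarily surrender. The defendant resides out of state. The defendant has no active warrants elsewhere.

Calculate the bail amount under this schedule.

Base amounts from the schedule: bribery $15,100; welfare fraud $2,800; simple assault $1,000.
Stacking rule: use the highest base only. Highest is bribery at $15,100. Combined base = $15,100.
Defendant has an out-of-state residence (+$3,250 flat): $15,100 + $3,250 = $18,350.
Offense involved a minor victim (+60%): $18,350 × 1.6 = $29,360.
$29,360 is within the $125,000 maximum.
$29,360 is at or above the $500 minimum.

$29,360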